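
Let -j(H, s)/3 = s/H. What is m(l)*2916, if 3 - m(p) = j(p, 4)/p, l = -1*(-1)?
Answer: 43740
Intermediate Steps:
j(H, s) = -3*s/H
l = 1
m(p) = 3 + 12/p**2 (m(p) = 3 - (-3*4/p)/p = 3 - (-12/p)/p = 3 - (-12)/p**2 = 3 + 12/p**2)
m(l)*2916 = (3 + 12/1**2)*2916 = (3 + 12*1)*2916 = (3 + 12)*2916 = 15*2916 = 43740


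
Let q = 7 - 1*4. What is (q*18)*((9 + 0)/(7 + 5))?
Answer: 81/2 ≈ 40.500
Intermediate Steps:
q = 3 (q = 7 - 4 = 3)
(q*18)*((9 + 0)/(7 + 5)) = (3*18)*((9 + 0)/(7 + 5)) = 54*(9/12) = 54*(9*(1/12)) = 54*(¾) = 81/2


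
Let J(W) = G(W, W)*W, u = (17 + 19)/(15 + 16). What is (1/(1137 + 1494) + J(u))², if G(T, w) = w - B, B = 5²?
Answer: 4899182854070569/6392761048881 ≈ 766.36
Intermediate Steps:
B = 25
G(T, w) = -25 + w (G(T, w) = w - 1*25 = w - 25 = -25 + w)
u = 36/31 ≈ 1.1613
J(W) = W*(-25 + W) (J(W) = (-25 + W)*W = W*(-25 + W))
(1/(1137 + 1494) + J(u))² = (1/(1137 + 1494) + 36*(-25 + 36/31)/31)² = (1/2631 + (36/31)*(-739/31))² = (1/2631 - 26604/961)² = (-69994163/2528391)² = 4899182854070569/6392761048881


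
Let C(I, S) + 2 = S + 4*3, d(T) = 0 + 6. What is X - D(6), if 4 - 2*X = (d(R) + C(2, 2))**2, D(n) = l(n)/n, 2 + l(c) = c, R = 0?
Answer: -482/3 ≈ -160.67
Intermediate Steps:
l(c) = -2 + c
d(T) = 6
D(n) = (-2 + n)/n
C(I, S) = 10 + S (C(I, S) = -2 + (S + 4*3) = -2 + (S + 12) = -2 + (12 + S) = 10 + S)
X = -160 (X = 2 - (6 + (10 + 2))**2/2 = 2 - (6 + 12)**2/2 = 2 - 1/2*18**2 = 2 - 1/2*324 = 2 - 162 = -160)
X - D(6) = -160 - (-2 + 6)/6 = -160 - 4/6 = -160 - 1*2/3 = -160 - 2/3 = -482/3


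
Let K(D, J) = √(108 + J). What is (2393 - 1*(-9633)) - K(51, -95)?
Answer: 12026 - √13 ≈ 12022.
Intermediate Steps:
(2393 - 1*(-9633)) - K(51, -95) = (2393 - 1*(-9633)) - √(108 - 95) = (2393 + 9633) - √13 = 12026 - √13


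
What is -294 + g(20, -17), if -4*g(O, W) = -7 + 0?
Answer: -1169/4 ≈ -292.25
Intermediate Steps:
g(O, W) = 7/4 (g(O, W) = -(-7 + 0)/4 = -1/4*(-7) = 7/4)
-294 + g(20, -17) = -294 + 7/4 = -1169/4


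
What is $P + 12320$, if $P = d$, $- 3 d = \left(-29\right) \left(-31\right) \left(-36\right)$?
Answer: $23108$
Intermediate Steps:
$d = 10788$ ($d = - \frac{\left(-29\right) \left(-31\right) \left(-36\right)}{3} = - \frac{899 \left(-36\right)}{3} = \left(- \frac{1}{3}\right) \left(-32364\right) = 10788$)
$P = 10788$
$P + 12320 = 10788 + 12320 = 23108$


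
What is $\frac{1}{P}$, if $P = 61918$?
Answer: $\frac{1}{61918} \approx 1.615 \cdot 10^{-5}$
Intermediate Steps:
$\frac{1}{P} = \frac{1}{61918}$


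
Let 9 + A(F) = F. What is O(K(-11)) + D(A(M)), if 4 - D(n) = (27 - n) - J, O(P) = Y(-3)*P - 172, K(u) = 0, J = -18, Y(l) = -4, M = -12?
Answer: -234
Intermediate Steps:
O(P) = -172 - 4*P (O(P) = -4*P - 172 = -172 - 4*P)
A(F) = -9 + F
D(n) = -41 + n (D(n) = 4 - ((27 - n) - 1*(-18)) = 4 - ((27 - n) + 18) = 4 - (45 - n) = 4 + (-45 + n) = -41 + n)
O(K(-11)) + D(A(M)) = (-172 - 4*0) + (-41 + (-9 - 12)) = (-172 + 0) + (-41 - 21) = -172 - 62 = -234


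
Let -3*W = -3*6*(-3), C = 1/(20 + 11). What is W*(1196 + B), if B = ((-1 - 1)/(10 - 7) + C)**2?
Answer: -20695370/961 ≈ -21535.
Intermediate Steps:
C = 1/31 ≈ 0.032258
W = -18 (W = -(-3*6)*(-3)/3 = -(-6)*(-3) = -1/3*54 = -18)
B = 3481/8649 (B = ((-1 - 1)/(10 - 7) + 1/31)**2 = (-2/3 + 1/31)**2 = (-59/93)**2 = 3481/8649 ≈ 0.40247)
W*(1196 + B) = -18*(1196 + 3481/8649) = -18*10347685/8649 = -20695370/961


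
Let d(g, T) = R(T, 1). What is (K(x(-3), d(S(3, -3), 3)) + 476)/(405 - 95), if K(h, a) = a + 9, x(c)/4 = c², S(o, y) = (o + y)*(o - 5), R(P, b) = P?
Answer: 244/155 ≈ 1.5742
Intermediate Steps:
S(o, y) = (-5 + o)*(o + y) (S(o, y) = (o + y)*(-5 + o) = (-5 + o)*(o + y))
d(g, T) = T
x(c) = 4*c²
K(h, a) = 9 + a
(K(x(-3), d(S(3, -3), 3)) + 476)/(405 - 95) = ((9 + 3) + 476)/(405 - 95) = (12 + 476)/310 = 488*(1/310) = 244/155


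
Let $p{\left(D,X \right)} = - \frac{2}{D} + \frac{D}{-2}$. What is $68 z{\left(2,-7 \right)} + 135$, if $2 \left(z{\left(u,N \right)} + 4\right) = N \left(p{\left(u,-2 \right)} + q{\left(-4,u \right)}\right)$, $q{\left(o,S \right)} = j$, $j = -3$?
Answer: $1053$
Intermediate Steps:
$q{\left(o,S \right)} = -3$
$p{\left(D,X \right)} = - \frac{2}{D} - \frac{D}{2}$ ($p{\left(D,X \right)} = - \frac{2}{D} + D \left(- \frac{1}{2}\right) = - \frac{2}{D} - \frac{D}{2}$)
$z{\left(u,N \right)} = -4 + \frac{N \left(-3 - \frac{2}{u} - \frac{u}{2}\right)}{2}$ ($z{\left(u,N \right)} = -4 + \frac{N \left(\left(- \frac{2}{u} - \frac{u}{2}\right) - 3\right)}{2} = -4 + \frac{N \left(-3 - \frac{2}{u} - \frac{u}{2}\right)}{2}$)
$68 z{\left(2,-7 \right)} + 135 = 68 \left(-4 - - \frac{21}{2} - - \frac{7}{2} - \left(- \frac{7}{4}\right) 2\right) + 135 = 68 \left(-4 + \frac{21}{2} - \left(-7\right) \frac{1}{2} + \frac{7}{2}\right) + 135 = 68 \left(-4 + \frac{21}{2} + \frac{7}{2} + \frac{7}{2}\right) + 135 = 68 \cdot \frac{27}{2} + 135 = 918 + 135 = 1053$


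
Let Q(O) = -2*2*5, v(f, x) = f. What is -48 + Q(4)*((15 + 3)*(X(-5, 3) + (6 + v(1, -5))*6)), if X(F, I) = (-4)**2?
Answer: -20928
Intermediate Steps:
Q(O) = -20 (Q(O) = -4*5 = -20)
X(F, I) = 16
-48 + Q(4)*((15 + 3)*(X(-5, 3) + (6 + v(1, -5))*6)) = -48 - 20*(15 + 3)*(16 + (6 + 1)*6) = -48 - 360*(16 + 7*6) = -48 - 360*(16 + 42) = -48 - 360*58 = -48 - 20*1044 = -48 - 20880 = -20928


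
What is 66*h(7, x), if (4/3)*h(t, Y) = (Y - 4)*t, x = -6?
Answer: -3465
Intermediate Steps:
h(t, Y) = 3*t*(-4 + Y)/4 (h(t, Y) = 3*((Y - 4)*t)/4 = 3*((-4 + Y)*t)/4 = 3*(t*(-4 + Y))/4 = 3*t*(-4 + Y)/4)
66*h(7, x) = 66*((¾)*7*(-4 - 6)) = 66*((¾)*7*(-10)) = 66*(-105/2) = -3465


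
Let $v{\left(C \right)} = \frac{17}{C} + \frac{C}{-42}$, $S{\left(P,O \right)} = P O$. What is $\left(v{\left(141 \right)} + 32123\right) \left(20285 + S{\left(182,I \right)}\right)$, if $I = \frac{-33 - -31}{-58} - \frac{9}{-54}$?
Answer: $\frac{56048867047870}{85869} \approx 6.5273 \cdot 10^{8}$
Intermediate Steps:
$I = \frac{35}{174}$ ($I = \left(-33 + 31\right) \left(- \frac{1}{58}\right) - - \frac{1}{6} = \left(-2\right) \left(- \frac{1}{58}\right) + \frac{1}{6} = \frac{1}{29} + \frac{1}{6} = \frac{35}{174} \approx 0.20115$)
$S{\left(P,O \right)} = O P$
$v{\left(C \right)} = \frac{17}{C} - \frac{C}{42}$ ($v{\left(C \right)} = \frac{17}{C} + C \left(- \frac{1}{42}\right) = \frac{17}{C} - \frac{C}{42}$)
$\left(v{\left(141 \right)} + 32123\right) \left(20285 + S{\left(182,I \right)}\right) = \left(\left(\frac{17}{141} - \frac{47}{14}\right) + 32123\right) \left(20285 + \frac{35}{174} \cdot 182\right) = \left(\left(17 \cdot \frac{1}{141} - \frac{47}{14}\right) + 32123\right) \left(20285 + \frac{3185}{87}\right) = \left(\left(\frac{17}{141} - \frac{47}{14}\right) + 32123\right) \frac{1767980}{87} = \left(- \frac{6389}{1974} + 32123\right) \frac{1767980}{87} = \frac{63404413}{1974} \cdot \frac{1767980}{87} = \frac{56048867047870}{85869}$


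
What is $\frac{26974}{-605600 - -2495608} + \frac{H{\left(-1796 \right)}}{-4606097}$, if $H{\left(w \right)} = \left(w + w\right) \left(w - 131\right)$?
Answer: $- \frac{6478991136897}{4352780089388} \approx -1.4885$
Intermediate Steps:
$H{\left(w \right)} = 2 w \left(-131 + w\right)$
$\frac{26974}{-605600 - -2495608} + \frac{H{\left(-1796 \right)}}{-4606097} = \frac{26974}{-605600 - -2495608} + \frac{2 \left(-1796\right) \left(-131 - 1796\right)}{-4606097} = \frac{26974}{-605600 + 2495608} + 2 \left(-1796\right) \left(-1927\right) \left(- \frac{1}{4606097}\right) = \frac{26974}{1890008} + 6921784 \left(- \frac{1}{4606097}\right) = 26974 \cdot \frac{1}{1890008} - \frac{6921784}{4606097} = \frac{13487}{945004} - \frac{6921784}{4606097} = - \frac{6478991136897}{4352780089388}$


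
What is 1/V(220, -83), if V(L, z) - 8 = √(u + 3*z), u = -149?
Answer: 4/231 - I*√398/462 ≈ 0.017316 - 0.043182*I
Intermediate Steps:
V(L, z) = 8 + √(-149 + 3*z)
1/V(220, -83) = 1/(8 + √(-149 + 3*(-83))) = 1/(8 + √(-149 - 249)) = 1/(8 + √(-398)) = 1/(8 + I*√398)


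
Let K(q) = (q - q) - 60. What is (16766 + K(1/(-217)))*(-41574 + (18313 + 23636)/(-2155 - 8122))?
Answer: -7138439502582/10277 ≈ -6.9460e+8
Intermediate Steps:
K(q) = -60 (K(q) = 0 - 60 = -60)
(16766 + K(1/(-217)))*(-41574 + (18313 + 23636)/(-2155 - 8122)) = (16766 - 60)*(-41574 + (18313 + 23636)/(-2155 - 8122)) = 16706*(-41574 + 41949/(-10277)) = 16706*(-41574 + 41949*(-1/10277)) = 16706*(-41574 - 41949/10277) = 16706*(-427297947/10277) = -7138439502582/10277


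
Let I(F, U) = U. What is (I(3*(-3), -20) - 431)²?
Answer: 203401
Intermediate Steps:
(I(3*(-3), -20) - 431)² = (-20 - 431)² = (-451)² = 203401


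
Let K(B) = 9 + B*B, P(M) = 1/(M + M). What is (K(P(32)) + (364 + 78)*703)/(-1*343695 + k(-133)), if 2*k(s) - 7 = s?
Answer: -1272770561/1408032768 ≈ -0.90394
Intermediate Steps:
P(M) = 1/(2*M)
k(s) = 7/2 + s/2
K(B) = 9 + B²
(K(P(32)) + (364 + 78)*703)/(-1*343695 + k(-133)) = ((9 + ((½)/32)²) + (364 + 78)*703)/(-1*343695 + (7/2 + (½)*(-133))) = ((9 + ((½)*(1/32))²) + 442*703)/(-343695 + (7/2 - 133/2)) = ((9 + (1/64)²) + 310726)/(-343695 - 63) = ((9 + 1/4096) + 310726)/(-343758) = (36865/4096 + 310726)*(-1/343758) = (1272770561/4096)*(-1/343758) = -1272770561/1408032768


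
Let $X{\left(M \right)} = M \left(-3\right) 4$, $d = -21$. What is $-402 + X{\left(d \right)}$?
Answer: $-150$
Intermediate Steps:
$X{\left(M \right)} = - 12 M$ ($X{\left(M \right)} = - 3 M 4 = - 12 M$)
$-402 + X{\left(d \right)} = -402 - -252 = -402 + 252 = -150$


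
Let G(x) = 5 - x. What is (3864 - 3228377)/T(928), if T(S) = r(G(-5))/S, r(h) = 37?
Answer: -80874272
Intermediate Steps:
T(S) = 37/S
(3864 - 3228377)/T(928) = (3864 - 3228377)/((37/928)) = -3224513/(37*(1/928)) = -3224513/37/928 = -3224513*928/37 = -80874272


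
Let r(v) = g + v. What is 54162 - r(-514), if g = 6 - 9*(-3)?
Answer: 54643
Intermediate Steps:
g = 33 (g = 6 + 27 = 33)
r(v) = 33 + v
54162 - r(-514) = 54162 - (33 - 514) = 54162 - 1*(-481) = 54162 + 481 = 54643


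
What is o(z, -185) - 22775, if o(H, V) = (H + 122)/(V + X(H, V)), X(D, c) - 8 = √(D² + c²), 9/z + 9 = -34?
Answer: -121915369568/5354785 + 5237*√63282106/5354785 ≈ -22760.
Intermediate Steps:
z = -9/43 (z = 9/(-9 - 34) = 9/(-43) = 9*(-1/43) = -9/43 ≈ -0.20930)
X(D, c) = 8 + √(D² + c²)
o(H, V) = (122 + H)/(8 + V + √(H² + V²)) (o(H, V) = (H + 122)/(V + (8 + √(H² + V²))) = (122 + H)/(8 + V + √(H² + V²)))
o(z, -185) - 22775 = (122 - 9/43)/(8 - 185 + √((-9/43)² + (-185)²)) - 22775 = (5237/43)/(8 - 185 + √(81/1849 + 34225)) - 22775 = (5237/43)/(8 - 185 + √(63282106/1849)) - 22775 = (5237/43)/(8 - 185 + √63282106/43) - 22775 = (5237/43)/(-177 + √63282106/43) - 22775 = 5237/(43*(-177 + √63282106/43)) - 22775 = -22775 + 5237/(43*(-177 + √63282106/43))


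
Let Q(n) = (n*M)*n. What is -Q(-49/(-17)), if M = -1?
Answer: 2401/289 ≈ 8.3080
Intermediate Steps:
Q(n) = -n**2 (Q(n) = (n*(-1))*n = (-n)*n = -n**2)
-Q(-49/(-17)) = -(-1)*(-49/(-17))**2 = -(-1)*(-49*(-1/17))**2 = -(-1)*(49/17)**2 = -(-1)*2401/289 = -1*(-2401/289) = 2401/289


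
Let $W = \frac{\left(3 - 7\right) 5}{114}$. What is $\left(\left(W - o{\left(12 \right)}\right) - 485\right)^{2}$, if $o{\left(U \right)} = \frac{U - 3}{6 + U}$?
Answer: $\frac{3065504689}{12996} \approx 2.3588 \cdot 10^{5}$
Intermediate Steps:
$W = - \frac{10}{57}$ ($W = \left(-4\right) 5 \cdot \frac{1}{114} = \left(-20\right) \frac{1}{114} = - \frac{10}{57} \approx -0.17544$)
$o{\left(U \right)} = \frac{-3 + U}{6 + U}$
$\left(\left(W - o{\left(12 \right)}\right) - 485\right)^{2} = \left(\left(- \frac{10}{57} - \frac{-3 + 12}{6 + 12}\right) - 485\right)^{2} = \left(\left(- \frac{10}{57} - \frac{1}{18} \cdot 9\right) - 485\right)^{2} = \left(\left(- \frac{10}{57} - \frac{1}{2}\right) - 485\right)^{2} = \left(- \frac{77}{114} - 485\right)^{2} = \left(- \frac{55367}{114}\right)^{2} = \frac{3065504689}{12996}$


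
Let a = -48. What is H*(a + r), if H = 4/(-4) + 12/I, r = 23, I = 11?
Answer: -25/11 ≈ -2.2727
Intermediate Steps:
H = 1/11 (H = 4/(-4) + 12/11 = 4*(-¼) + 12*(1/11) = -1 + 12/11 = 1/11 ≈ 0.090909)
H*(a + r) = (-48 + 23)/11 = (1/11)*(-25) = -25/11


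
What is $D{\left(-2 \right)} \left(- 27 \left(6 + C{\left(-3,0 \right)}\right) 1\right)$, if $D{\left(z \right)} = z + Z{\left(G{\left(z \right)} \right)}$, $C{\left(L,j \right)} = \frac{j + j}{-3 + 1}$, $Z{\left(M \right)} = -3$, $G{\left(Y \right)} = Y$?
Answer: $810$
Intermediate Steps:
$C{\left(L,j \right)} = - j$ ($C{\left(L,j \right)} = \frac{2 j}{-2} = 2 j \left(- \frac{1}{2}\right) = - j$)
$D{\left(z \right)} = -3 + z$ ($D{\left(z \right)} = z - 3 = -3 + z$)
$D{\left(-2 \right)} \left(- 27 \left(6 + C{\left(-3,0 \right)}\right) 1\right) = \left(-3 - 2\right) \left(- 27 \left(6 - 0\right) 1\right) = - 5 \left(- 27 \left(6 + 0\right) 1\right) = - 5 \left(- 27 \cdot 6 \cdot 1\right) = - 5 \left(\left(-27\right) 6\right) = \left(-5\right) \left(-162\right) = 810$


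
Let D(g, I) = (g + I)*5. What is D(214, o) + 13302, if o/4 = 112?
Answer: 16612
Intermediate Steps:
o = 448 (o = 4*112 = 448)
D(g, I) = 5*I + 5*g (D(g, I) = (I + g)*5 = 5*I + 5*g)
D(214, o) + 13302 = (5*448 + 5*214) + 13302 = (2240 + 1070) + 13302 = 3310 + 13302 = 16612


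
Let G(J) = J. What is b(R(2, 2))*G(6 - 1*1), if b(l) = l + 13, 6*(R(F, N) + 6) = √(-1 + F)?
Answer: 215/6 ≈ 35.833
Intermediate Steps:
R(F, N) = -6 + √(-1 + F)/6
b(l) = 13 + l
b(R(2, 2))*G(6 - 1*1) = (13 + (-6 + √(-1 + 2)/6))*(6 - 1*1) = (13 + (-6 + √1/6))*(6 - 1) = (13 + (-6 + (⅙)*1))*5 = (13 + (-6 + ⅙))*5 = (13 - 35/6)*5 = (43/6)*5 = 215/6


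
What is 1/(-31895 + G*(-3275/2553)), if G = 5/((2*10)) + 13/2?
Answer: -3404/108600055 ≈ -3.1344e-5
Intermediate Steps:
G = 27/4 (G = 5/20 + 13*(1/2) = 5*(1/20) + 13/2 = 1/4 + 13/2 = 27/4 ≈ 6.7500)
1/(-31895 + G*(-3275/2553)) = 1/(-31895 + 27*(-3275/2553)/4) = 1/(-31895 + 27*(-3275*1/2553)/4) = 1/(-31895 + (27/4)*(-3275/2553)) = 1/(-31895 - 29475/3404) = 1/(-108600055/3404) = -3404/108600055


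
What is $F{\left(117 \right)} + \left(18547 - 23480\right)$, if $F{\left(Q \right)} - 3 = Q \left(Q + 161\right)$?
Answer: $27596$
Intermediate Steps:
$F{\left(Q \right)} = 3 + Q \left(161 + Q\right)$ ($F{\left(Q \right)} = 3 + Q \left(Q + 161\right) = 3 + Q \left(161 + Q\right)$)
$F{\left(117 \right)} + \left(18547 - 23480\right) = \left(3 + 117^{2} + 161 \cdot 117\right) + \left(18547 - 23480\right) = \left(3 + 13689 + 18837\right) + \left(18547 - 23480\right) = 32529 - 4933 = 27596$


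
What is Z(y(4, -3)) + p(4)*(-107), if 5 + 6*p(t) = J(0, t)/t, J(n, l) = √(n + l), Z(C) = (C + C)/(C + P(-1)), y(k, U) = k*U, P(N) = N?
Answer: 4269/52 ≈ 82.096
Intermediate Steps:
y(k, U) = U*k
Z(C) = 2*C/(-1 + C) (Z(C) = (C + C)/(C - 1) = (2*C)/(-1 + C) = 2*C/(-1 + C))
J(n, l) = √(l + n)
p(t) = -⅚ + 1/(6*√t) (p(t) = -⅚ + (√(t + 0)/t)/6 = -⅚ + (√t/t)/6 = -⅚ + 1/(6*√t))
Z(y(4, -3)) + p(4)*(-107) = 2*(-3*4)/(-1 - 3*4) + ((⅙)*(√4 - 5*4)/4)*(-107) = 2*(-12)/(-1 - 12) + ((⅙)*(¼)*(2 - 20))*(-107) = 2*(-12)/(-13) + ((⅙)*(¼)*(-18))*(-107) = 2*(-12)*(-1/13) - ¾*(-107) = 24/13 + 321/4 = 4269/52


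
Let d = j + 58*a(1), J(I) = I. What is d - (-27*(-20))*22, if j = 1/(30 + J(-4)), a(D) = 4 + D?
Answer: -301339/26 ≈ -11590.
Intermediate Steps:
j = 1/26 (j = 1/(30 - 4) = 1/26 ≈ 0.038462)
d = 7541/26 (d = 1/26 + 58*(4 + 1) = 1/26 + 58*5 = 1/26 + 290 = 7541/26 ≈ 290.04)
d - (-27*(-20))*22 = 7541/26 - (-27*(-20))*22 = 7541/26 - 540*22 = 7541/26 - 1*11880 = 7541/26 - 11880 = -301339/26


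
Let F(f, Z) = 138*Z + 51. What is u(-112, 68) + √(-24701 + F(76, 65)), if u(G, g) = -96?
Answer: -96 + 56*I*√5 ≈ -96.0 + 125.22*I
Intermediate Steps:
F(f, Z) = 51 + 138*Z
u(-112, 68) + √(-24701 + F(76, 65)) = -96 + √(-24701 + (51 + 138*65)) = -96 + √(-24701 + (51 + 8970)) = -96 + √(-24701 + 9021) = -96 + √(-15680) = -96 + 56*I*√5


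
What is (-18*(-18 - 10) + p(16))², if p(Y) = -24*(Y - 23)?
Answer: 451584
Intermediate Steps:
p(Y) = 552 - 24*Y (p(Y) = -24*(-23 + Y) = 552 - 24*Y)
(-18*(-18 - 10) + p(16))² = (-18*(-18 - 10) + (552 - 24*16))² = (-18*(-28) + (552 - 384))² = (504 + 168)² = 672² = 451584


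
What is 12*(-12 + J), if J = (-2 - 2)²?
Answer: 48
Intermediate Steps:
J = 16 (J = (-4)² = 16)
12*(-12 + J) = 12*(-12 + 16) = 12*4 = 48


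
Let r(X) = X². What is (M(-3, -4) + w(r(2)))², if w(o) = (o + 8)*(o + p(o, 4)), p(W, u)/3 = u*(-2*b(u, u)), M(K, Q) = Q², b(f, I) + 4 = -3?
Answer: 4326400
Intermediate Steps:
b(f, I) = -7 (b(f, I) = -4 - 3 = -7)
p(W, u) = 42*u (p(W, u) = 3*(u*(-2*(-7))) = 3*(u*14) = 3*(14*u) = 42*u)
w(o) = (8 + o)*(168 + o) (w(o) = (o + 8)*(o + 42*4) = (8 + o)*(o + 168) = (8 + o)*(168 + o))
(M(-3, -4) + w(r(2)))² = ((-4)² + (1344 + (2²)² + 176*2²))² = (16 + (1344 + 4² + 176*4))² = (16 + (1344 + 16 + 704))² = (16 + 2064)² = 2080² = 4326400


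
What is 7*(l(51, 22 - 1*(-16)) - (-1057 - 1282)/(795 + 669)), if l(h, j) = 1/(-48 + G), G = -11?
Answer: 955759/86376 ≈ 11.065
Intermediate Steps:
l(h, j) = -1/59 (l(h, j) = 1/(-48 - 11) = 1/(-59) = -1/59)
7*(l(51, 22 - 1*(-16)) - (-1057 - 1282)/(795 + 669)) = 7*(-1/59 - (-1057 - 1282)/(795 + 669)) = 7*(-1/59 - (-2339)/1464) = 7*(-1/59 - 1*(-2339/1464)) = 7*(-1/59 + 2339/1464) = 7*(136537/86376) = 955759/86376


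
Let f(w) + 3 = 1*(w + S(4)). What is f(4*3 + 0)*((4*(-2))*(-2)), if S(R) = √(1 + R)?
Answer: 144 + 16*√5 ≈ 179.78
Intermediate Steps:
f(w) = -3 + w + √5 (f(w) = -3 + 1*(w + √(1 + 4)) = -3 + 1*(w + √5) = -3 + (w + √5) = -3 + w + √5)
f(4*3 + 0)*((4*(-2))*(-2)) = (-3 + (4*3 + 0) + √5)*((4*(-2))*(-2)) = (-3 + (12 + 0) + √5)*(-8*(-2)) = (-3 + 12 + √5)*16 = (9 + √5)*16 = 144 + 16*√5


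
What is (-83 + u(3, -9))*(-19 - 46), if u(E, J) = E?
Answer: 5200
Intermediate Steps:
(-83 + u(3, -9))*(-19 - 46) = (-83 + 3)*(-19 - 46) = -80*(-65) = 5200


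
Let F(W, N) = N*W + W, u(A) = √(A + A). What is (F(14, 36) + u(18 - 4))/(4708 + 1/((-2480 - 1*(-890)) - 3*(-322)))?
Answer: 323232/2937791 + 1248*√7/2937791 ≈ 0.11115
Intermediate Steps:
u(A) = √2*√A (u(A) = √(2*A) = √2*√A)
F(W, N) = W + N*W
(F(14, 36) + u(18 - 4))/(4708 + 1/((-2480 - 1*(-890)) - 3*(-322))) = (14*(1 + 36) + √2*√(18 - 4))/(4708 + 1/((-2480 - 1*(-890)) - 3*(-322))) = (14*37 + √2*√14)/(4708 + 1/((-2480 + 890) + 966)) = (518 + 2*√7)/(4708 + 1/(-1590 + 966)) = (518 + 2*√7)/(4708 + 1/(-624)) = (518 + 2*√7)/(4708 - 1/624) = (518 + 2*√7)/(2937791/624) = (518 + 2*√7)*(624/2937791) = 323232/2937791 + 1248*√7/2937791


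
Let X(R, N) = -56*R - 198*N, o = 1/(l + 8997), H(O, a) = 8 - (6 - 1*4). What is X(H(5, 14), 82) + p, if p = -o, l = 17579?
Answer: -440417473/26576 ≈ -16572.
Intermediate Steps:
H(O, a) = 6 (H(O, a) = 8 - (6 - 4) = 8 - 1*2 = 8 - 2 = 6)
o = 1/26576 (o = 1/(17579 + 8997) = 1/26576 ≈ 3.7628e-5)
X(R, N) = -198*N - 56*R
p = -1/26576 (p = -1*1/26576 = -1/26576 ≈ -3.7628e-5)
X(H(5, 14), 82) + p = (-198*82 - 56*6) - 1/26576 = (-16236 - 336) - 1/26576 = -16572 - 1/26576 = -440417473/26576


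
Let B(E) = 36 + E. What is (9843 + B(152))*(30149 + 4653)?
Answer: 349098862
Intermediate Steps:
(9843 + B(152))*(30149 + 4653) = (9843 + (36 + 152))*(30149 + 4653) = (9843 + 188)*34802 = 10031*34802 = 349098862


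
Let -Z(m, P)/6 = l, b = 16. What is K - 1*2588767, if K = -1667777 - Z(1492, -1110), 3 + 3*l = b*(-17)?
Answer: -4257094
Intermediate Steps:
l = -275/3 (l = -1 + (16*(-17))/3 = -1 + (1/3)*(-272) = -1 - 272/3 = -275/3 ≈ -91.667)
Z(m, P) = 550 (Z(m, P) = -6*(-275/3) = 550)
K = -1668327 (K = -1667777 - 1*550 = -1667777 - 550 = -1668327)
K - 1*2588767 = -1668327 - 1*2588767 = -1668327 - 2588767 = -4257094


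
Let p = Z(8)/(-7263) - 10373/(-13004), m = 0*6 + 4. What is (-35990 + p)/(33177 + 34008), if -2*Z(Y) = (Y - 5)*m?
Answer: -1133036658119/2115164124540 ≈ -0.53567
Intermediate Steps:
m = 4 (m = 0 + 4 = 4)
Z(Y) = 10 - 2*Y (Z(Y) = -(Y - 5)*4/2 = -(-5 + Y)*4/2 = -(-20 + 4*Y)/2 = 10 - 2*Y)
p = 25139041/31482684 (p = (10 - 2*8)/(-7263) - 10373/(-13004) = (10 - 16)*(-1/7263) - 10373*(-1/13004) = -6*(-1/7263) + 10373/13004 = 2/2421 + 10373/13004 = 25139041/31482684 ≈ 0.79850)
(-35990 + p)/(33177 + 34008) = (-35990 + 25139041/31482684)/(33177 + 34008) = -1133036658119/31482684/67185 = -1133036658119/31482684*1/67185 = -1133036658119/2115164124540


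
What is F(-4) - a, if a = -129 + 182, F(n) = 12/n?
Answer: -56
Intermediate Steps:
a = 53
F(-4) - a = 12/(-4) - 1*53 = 12*(-¼) - 53 = -3 - 53 = -56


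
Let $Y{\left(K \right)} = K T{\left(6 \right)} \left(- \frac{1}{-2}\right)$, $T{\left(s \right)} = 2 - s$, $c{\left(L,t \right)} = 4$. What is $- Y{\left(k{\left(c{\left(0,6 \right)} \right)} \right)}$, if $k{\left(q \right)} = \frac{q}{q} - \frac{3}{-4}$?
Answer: $\frac{7}{2} \approx 3.5$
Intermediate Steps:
$k{\left(q \right)} = \frac{7}{4}$ ($k{\left(q \right)} = 1 - - \frac{3}{4} = 1 + \frac{3}{4} = \frac{7}{4}$)
$Y{\left(K \right)} = - 2 K$ ($Y{\left(K \right)} = K \left(2 - 6\right) \left(- \frac{1}{-2}\right) = K \left(2 - 6\right) \left(\left(-1\right) \left(- \frac{1}{2}\right)\right) = K \left(-4\right) \frac{1}{2} = - 4 K \frac{1}{2} = - 2 K$)
$- Y{\left(k{\left(c{\left(0,6 \right)} \right)} \right)} = - \frac{\left(-2\right) 7}{4} = \left(-1\right) \left(- \frac{7}{2}\right) = \frac{7}{2}$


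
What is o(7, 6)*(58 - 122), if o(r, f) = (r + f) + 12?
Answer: -1600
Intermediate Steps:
o(r, f) = 12 + f + r (o(r, f) = (f + r) + 12 = 12 + f + r)
o(7, 6)*(58 - 122) = (12 + 6 + 7)*(58 - 122) = 25*(-64) = -1600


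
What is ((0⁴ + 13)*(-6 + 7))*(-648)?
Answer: -8424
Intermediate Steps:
((0⁴ + 13)*(-6 + 7))*(-648) = ((0 + 13)*1)*(-648) = (13*1)*(-648) = 13*(-648) = -8424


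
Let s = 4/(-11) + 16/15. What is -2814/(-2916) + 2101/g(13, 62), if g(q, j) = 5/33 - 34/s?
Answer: -1911081629/44845650 ≈ -42.615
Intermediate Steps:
s = 116/165 (s = 4*(-1/11) + 16*(1/15) = -4/11 + 16/15 = 116/165 ≈ 0.70303)
g(q, j) = -92275/1914 (g(q, j) = 5/33 - 34/116/165 = 5*(1/33) - 34*165/116 = 5/33 - 2805/58 = -92275/1914)
-2814/(-2916) + 2101/g(13, 62) = -2814/(-2916) + 2101/(-92275/1914) = -2814*(-1/2916) + 2101*(-1914/92275) = 469/486 - 4021314/92275 = -1911081629/44845650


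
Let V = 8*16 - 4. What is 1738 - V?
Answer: 1614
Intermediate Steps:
V = 124 (V = 128 - 4 = 124)
1738 - V = 1738 - 1*124 = 1738 - 124 = 1614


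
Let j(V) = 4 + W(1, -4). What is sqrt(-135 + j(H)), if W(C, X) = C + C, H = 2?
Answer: I*sqrt(129) ≈ 11.358*I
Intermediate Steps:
W(C, X) = 2*C
j(V) = 6 (j(V) = 4 + 2*1 = 4 + 2 = 6)
sqrt(-135 + j(H)) = sqrt(-135 + 6) = sqrt(-129) = I*sqrt(129)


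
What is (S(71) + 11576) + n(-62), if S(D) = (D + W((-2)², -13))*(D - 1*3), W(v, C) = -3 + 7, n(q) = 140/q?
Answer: 516886/31 ≈ 16674.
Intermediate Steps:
W(v, C) = 4
S(D) = (-3 + D)*(4 + D) (S(D) = (D + 4)*(D - 1*3) = (4 + D)*(D - 3) = (4 + D)*(-3 + D) = (-3 + D)*(4 + D))
(S(71) + 11576) + n(-62) = ((-12 + 71 + 71²) + 11576) + 140/(-62) = ((-12 + 71 + 5041) + 11576) + 140*(-1/62) = (5100 + 11576) - 70/31 = 16676 - 70/31 = 516886/31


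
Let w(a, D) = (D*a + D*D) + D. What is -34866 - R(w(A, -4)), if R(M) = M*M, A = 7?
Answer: -35122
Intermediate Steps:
w(a, D) = D + D**2 + D*a (w(a, D) = (D*a + D**2) + D = (D**2 + D*a) + D = D + D**2 + D*a)
R(M) = M**2
-34866 - R(w(A, -4)) = -34866 - (-4*(1 - 4 + 7))**2 = -34866 - (-4*4)**2 = -34866 - 1*(-16)**2 = -34866 - 1*256 = -34866 - 256 = -35122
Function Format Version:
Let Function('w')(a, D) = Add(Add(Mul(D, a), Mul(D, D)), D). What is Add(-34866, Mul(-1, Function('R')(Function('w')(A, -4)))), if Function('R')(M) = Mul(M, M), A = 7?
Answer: -35122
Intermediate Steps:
Function('w')(a, D) = Add(D, Pow(D, 2), Mul(D, a)) (Function('w')(a, D) = Add(Add(Mul(D, a), Pow(D, 2)), D) = Add(Add(Pow(D, 2), Mul(D, a)), D) = Add(D, Pow(D, 2), Mul(D, a)))
Function('R')(M) = Pow(M, 2)
Add(-34866, Mul(-1, Function('R')(Function('w')(A, -4)))) = Add(-34866, Mul(-1, Pow(Mul(-4, Add(1, -4, 7)), 2))) = Add(-34866, Mul(-1, Pow(Mul(-4, 4), 2))) = Add(-34866, Mul(-1, Pow(-16, 2))) = Add(-34866, Mul(-1, 256)) = Add(-34866, -256) = -35122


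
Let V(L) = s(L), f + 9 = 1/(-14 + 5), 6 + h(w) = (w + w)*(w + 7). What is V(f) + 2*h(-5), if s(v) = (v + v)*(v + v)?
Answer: 22684/81 ≈ 280.05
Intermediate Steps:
h(w) = -6 + 2*w*(7 + w) (h(w) = -6 + (w + w)*(w + 7) = -6 + (2*w)*(7 + w) = -6 + 2*w*(7 + w))
s(v) = 4*v**2 (s(v) = (2*v)*(2*v) = 4*v**2)
f = -82/9 (f = -9 + 1/(-14 + 5) = -9 + 1/(-9) = -9 - 1/9 = -82/9 ≈ -9.1111)
V(L) = 4*L**2
V(f) + 2*h(-5) = 4*(-82/9)**2 + 2*(-6 + 2*(-5)**2 + 14*(-5)) = 4*(6724/81) + 2*(-6 + 2*25 - 70) = 26896/81 + 2*(-6 + 50 - 70) = 26896/81 + 2*(-26) = 26896/81 - 52 = 22684/81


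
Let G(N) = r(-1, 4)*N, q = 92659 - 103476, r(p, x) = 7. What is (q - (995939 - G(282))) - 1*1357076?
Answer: -2361858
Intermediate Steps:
q = -10817
G(N) = 7*N
(q - (995939 - G(282))) - 1*1357076 = (-10817 - (995939 - 7*282)) - 1*1357076 = (-10817 - (995939 - 1*1974)) - 1357076 = (-10817 - (995939 - 1974)) - 1357076 = (-10817 - 1*993965) - 1357076 = (-10817 - 993965) - 1357076 = -1004782 - 1357076 = -2361858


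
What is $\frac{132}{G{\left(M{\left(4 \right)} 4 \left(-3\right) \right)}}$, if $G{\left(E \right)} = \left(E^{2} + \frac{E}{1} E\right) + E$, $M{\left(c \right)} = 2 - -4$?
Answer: $\frac{1}{78} \approx 0.012821$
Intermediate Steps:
$M{\left(c \right)} = 6$ ($M{\left(c \right)} = 2 + 4 = 6$)
$G{\left(E \right)} = E + 2 E^{2}$ ($G{\left(E \right)} = \left(E^{2} + E 1 E\right) + E = \left(E^{2} + E E\right) + E = \left(E^{2} + E^{2}\right) + E = 2 E^{2} + E = E + 2 E^{2}$)
$\frac{132}{G{\left(M{\left(4 \right)} 4 \left(-3\right) \right)}} = \frac{132}{6 \cdot 4 \left(-3\right) \left(1 + 2 \cdot 6 \cdot 4 \left(-3\right)\right)} = \frac{132}{24 \left(-3\right) \left(1 + 2 \cdot 24 \left(-3\right)\right)} = \frac{132}{\left(-72\right) \left(1 + 2 \left(-72\right)\right)} = \frac{132}{\left(-72\right) \left(1 - 144\right)} = \frac{132}{\left(-72\right) \left(-143\right)} = \frac{132}{10296} = 132 \cdot \frac{1}{10296} = \frac{1}{78}$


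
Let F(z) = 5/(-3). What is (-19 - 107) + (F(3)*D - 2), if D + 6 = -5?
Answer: -329/3 ≈ -109.67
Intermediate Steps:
D = -11 (D = -6 - 5 = -11)
F(z) = -5/3 (F(z) = 5*(-⅓) = -5/3)
(-19 - 107) + (F(3)*D - 2) = (-19 - 107) + (-5/3*(-11) - 2) = -126 + (55/3 - 2) = -126 + 49/3 = -329/3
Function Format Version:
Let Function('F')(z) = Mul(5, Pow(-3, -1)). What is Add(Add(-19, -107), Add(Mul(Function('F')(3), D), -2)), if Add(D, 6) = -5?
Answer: Rational(-329, 3) ≈ -109.67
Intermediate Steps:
D = -11 (D = Add(-6, -5) = -11)
Function('F')(z) = Rational(-5, 3) (Function('F')(z) = Mul(5, Rational(-1, 3)) = Rational(-5, 3))
Add(Add(-19, -107), Add(Mul(Function('F')(3), D), -2)) = Add(Add(-19, -107), Add(Mul(Rational(-5, 3), -11), -2)) = Add(-126, Add(Rational(55, 3), -2)) = Add(-126, Rational(49, 3)) = Rational(-329, 3)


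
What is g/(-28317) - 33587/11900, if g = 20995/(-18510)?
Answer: -1760429795179/623735727300 ≈ -2.8224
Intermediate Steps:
g = -4199/3702 (g = 20995*(-1/18510) = -4199/3702 ≈ -1.1343)
g/(-28317) - 33587/11900 = -4199/3702/(-28317) - 33587/11900 = -4199/3702*(-1/28317) - 33587*1/11900 = 4199/104829534 - 33587/11900 = -1760429795179/623735727300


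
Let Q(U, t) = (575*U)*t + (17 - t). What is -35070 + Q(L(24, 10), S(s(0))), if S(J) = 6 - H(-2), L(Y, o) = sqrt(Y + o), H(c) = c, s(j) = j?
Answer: -35061 + 4600*sqrt(34) ≈ -8238.6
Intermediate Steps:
S(J) = 8 (S(J) = 6 - 1*(-2) = 6 + 2 = 8)
Q(U, t) = 17 - t + 575*U*t (Q(U, t) = 575*U*t + (17 - t) = 17 - t + 575*U*t)
-35070 + Q(L(24, 10), S(s(0))) = -35070 + (17 - 1*8 + 575*sqrt(24 + 10)*8) = -35070 + (17 - 8 + 575*sqrt(34)*8) = -35070 + (17 - 8 + 4600*sqrt(34)) = -35070 + (9 + 4600*sqrt(34)) = -35061 + 4600*sqrt(34)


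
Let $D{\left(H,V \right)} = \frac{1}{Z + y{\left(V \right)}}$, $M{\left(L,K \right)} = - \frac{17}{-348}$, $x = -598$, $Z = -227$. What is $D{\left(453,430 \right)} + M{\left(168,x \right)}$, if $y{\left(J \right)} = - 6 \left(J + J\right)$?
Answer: $\frac{91231}{1874676} \approx 0.048665$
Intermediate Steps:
$y{\left(J \right)} = - 12 J$ ($y{\left(J \right)} = - 6 \cdot 2 J = - 12 J$)
$M{\left(L,K \right)} = \frac{17}{348}$ ($M{\left(L,K \right)} = \left(-17\right) \left(- \frac{1}{348}\right) = \frac{17}{348}$)
$D{\left(H,V \right)} = \frac{1}{-227 - 12 V}$
$D{\left(453,430 \right)} + M{\left(168,x \right)} = - \frac{1}{227 + 12 \cdot 430} + \frac{17}{348} = - \frac{1}{227 + 5160} + \frac{17}{348} = - \frac{1}{5387} + \frac{17}{348} = \frac{91231}{1874676}$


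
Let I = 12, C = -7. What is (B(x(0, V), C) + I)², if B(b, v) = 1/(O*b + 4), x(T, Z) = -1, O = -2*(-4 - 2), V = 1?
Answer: 9025/64 ≈ 141.02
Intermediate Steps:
O = 12 (O = -2*(-6) = 12)
B(b, v) = 1/(4 + 12*b) (B(b, v) = 1/(12*b + 4) = 1/(4 + 12*b))
(B(x(0, V), C) + I)² = (1/(4*(1 + 3*(-1))) + 12)² = (1/(4*(1 - 3)) + 12)² = ((¼)/(-2) + 12)² = ((¼)*(-½) + 12)² = (-⅛ + 12)² = (95/8)² = 9025/64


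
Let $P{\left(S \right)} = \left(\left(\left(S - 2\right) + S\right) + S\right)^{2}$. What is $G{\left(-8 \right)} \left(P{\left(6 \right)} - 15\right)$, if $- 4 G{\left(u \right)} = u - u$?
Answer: $0$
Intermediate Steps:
$P{\left(S \right)} = \left(-2 + 3 S\right)^{2}$ ($P{\left(S \right)} = \left(\left(\left(-2 + S\right) + S\right) + S\right)^{2} = \left(\left(-2 + 2 S\right) + S\right)^{2} = \left(-2 + 3 S\right)^{2}$)
$G{\left(u \right)} = 0$ ($G{\left(u \right)} = - \frac{u - u}{4} = \left(- \frac{1}{4}\right) 0 = 0$)
$G{\left(-8 \right)} \left(P{\left(6 \right)} - 15\right) = 0 \left(\left(-2 + 3 \cdot 6\right)^{2} - 15\right) = 0 \left(\left(-2 + 18\right)^{2} - 15\right) = 0 \left(16^{2} - 15\right) = 0 \left(256 - 15\right) = 0 \cdot 241 = 0$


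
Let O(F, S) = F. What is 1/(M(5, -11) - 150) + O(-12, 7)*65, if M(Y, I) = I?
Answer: -125581/161 ≈ -780.01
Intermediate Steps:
1/(M(5, -11) - 150) + O(-12, 7)*65 = 1/(-11 - 150) - 12*65 = 1/(-161) - 780 = -1/161 - 780 = -125581/161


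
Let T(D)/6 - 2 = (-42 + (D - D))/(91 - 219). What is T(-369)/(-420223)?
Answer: -447/13447136 ≈ -3.3241e-5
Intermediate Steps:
T(D) = 447/32 (T(D) = 12 + 6*((-42 + (D - D))/(91 - 219)) = 12 + 6*((-42 + 0)/(-128)) = 12 + 6*(-42*(-1/128)) = 12 + 6*(21/64) = 12 + 63/32 = 447/32)
T(-369)/(-420223) = (447/32)/(-420223) = (447/32)*(-1/420223) = -447/13447136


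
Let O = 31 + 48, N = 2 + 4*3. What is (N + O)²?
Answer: 8649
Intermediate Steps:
N = 14 (N = 2 + 12 = 14)
O = 79
(N + O)² = (14 + 79)² = 93² = 8649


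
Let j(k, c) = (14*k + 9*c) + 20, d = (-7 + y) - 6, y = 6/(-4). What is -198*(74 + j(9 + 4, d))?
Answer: -28809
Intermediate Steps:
y = -3/2 (y = 6*(-¼) = -3/2 ≈ -1.5000)
d = -29/2 (d = (-7 - 3/2) - 6 = -17/2 - 6 = -29/2 ≈ -14.500)
j(k, c) = 20 + 9*c + 14*k (j(k, c) = (9*c + 14*k) + 20 = 20 + 9*c + 14*k)
-198*(74 + j(9 + 4, d)) = -198*(74 + (20 + 9*(-29/2) + 14*(9 + 4))) = -198*(74 + (20 - 261/2 + 14*13)) = -198*(74 + (20 - 261/2 + 182)) = -198*(74 + 143/2) = -198*291/2 = -28809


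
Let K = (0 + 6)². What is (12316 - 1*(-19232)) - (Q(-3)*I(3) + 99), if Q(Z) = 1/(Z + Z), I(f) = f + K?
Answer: 62911/2 ≈ 31456.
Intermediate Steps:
K = 36 (K = 6² = 36)
I(f) = 36 + f (I(f) = f + 36 = 36 + f)
Q(Z) = 1/(2*Z)
(12316 - 1*(-19232)) - (Q(-3)*I(3) + 99) = (12316 - 1*(-19232)) - (((½)/(-3))*(36 + 3) + 99) = (12316 + 19232) - (((½)*(-⅓))*39 + 99) = 31548 - (-⅙*39 + 99) = 31548 - (-13/2 + 99) = 31548 - 1*185/2 = 31548 - 185/2 = 62911/2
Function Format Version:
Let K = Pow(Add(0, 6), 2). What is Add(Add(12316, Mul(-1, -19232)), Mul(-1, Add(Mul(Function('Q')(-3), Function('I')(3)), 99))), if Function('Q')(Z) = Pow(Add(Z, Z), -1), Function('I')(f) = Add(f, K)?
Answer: Rational(62911, 2) ≈ 31456.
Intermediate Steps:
K = 36 (K = Pow(6, 2) = 36)
Function('I')(f) = Add(36, f) (Function('I')(f) = Add(f, 36) = Add(36, f))
Function('Q')(Z) = Mul(Rational(1, 2), Pow(Z, -1)) (Function('Q')(Z) = Pow(Mul(2, Z), -1) = Mul(Rational(1, 2), Pow(Z, -1)))
Add(Add(12316, Mul(-1, -19232)), Mul(-1, Add(Mul(Function('Q')(-3), Function('I')(3)), 99))) = Add(Add(12316, Mul(-1, -19232)), Mul(-1, Add(Mul(Mul(Rational(1, 2), Pow(-3, -1)), Add(36, 3)), 99))) = Add(Add(12316, 19232), Mul(-1, Add(Mul(Mul(Rational(1, 2), Rational(-1, 3)), 39), 99))) = Add(31548, Mul(-1, Add(Mul(Rational(-1, 6), 39), 99))) = Add(31548, Mul(-1, Add(Rational(-13, 2), 99))) = Add(31548, Mul(-1, Rational(185, 2))) = Add(31548, Rational(-185, 2)) = Rational(62911, 2)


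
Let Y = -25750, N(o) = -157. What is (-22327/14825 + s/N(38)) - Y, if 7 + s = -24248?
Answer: 60289843786/2327525 ≈ 25903.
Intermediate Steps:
s = -24255 (s = -7 - 24248 = -24255)
(-22327/14825 + s/N(38)) - Y = (-22327/14825 - 24255/(-157)) - 1*(-25750) = (-22327*1/14825 - 24255*(-1/157)) + 25750 = (-22327/14825 + 24255/157) + 25750 = 356075036/2327525 + 25750 = 60289843786/2327525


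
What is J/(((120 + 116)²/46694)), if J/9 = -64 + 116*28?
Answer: 83628954/3481 ≈ 24024.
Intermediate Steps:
J = 28656 (J = 9*(-64 + 116*28) = 9*(-64 + 3248) = 9*3184 = 28656)
J/(((120 + 116)²/46694)) = 28656/(((120 + 116)²/46694)) = 28656/((236²*(1/46694))) = 28656/((55696*(1/46694))) = 28656/(27848/23347) = 28656*(23347/27848) = 83628954/3481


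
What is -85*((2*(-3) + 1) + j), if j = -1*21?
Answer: 2210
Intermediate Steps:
j = -21
-85*((2*(-3) + 1) + j) = -85*((2*(-3) + 1) - 21) = -85*((-6 + 1) - 21) = -85*(-5 - 21) = -85*(-26) = 2210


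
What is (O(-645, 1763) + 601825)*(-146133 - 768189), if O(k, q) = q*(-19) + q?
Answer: -521246743302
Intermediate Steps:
O(k, q) = -18*q (O(k, q) = -19*q + q = -18*q)
(O(-645, 1763) + 601825)*(-146133 - 768189) = (-18*1763 + 601825)*(-146133 - 768189) = (-31734 + 601825)*(-914322) = 570091*(-914322) = -521246743302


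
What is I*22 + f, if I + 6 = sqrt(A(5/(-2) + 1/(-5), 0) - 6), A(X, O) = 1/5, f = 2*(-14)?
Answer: -160 + 22*I*sqrt(145)/5 ≈ -160.0 + 52.983*I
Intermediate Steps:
f = -28
A(X, O) = 1/5
I = -6 + I*sqrt(145)/5 (I = -6 + sqrt(1/5 - 6) = -6 + sqrt(-29/5) = -6 + I*sqrt(145)/5 ≈ -6.0 + 2.4083*I)
I*22 + f = (-6 + I*sqrt(145)/5)*22 - 28 = (-132 + 22*I*sqrt(145)/5) - 28 = -160 + 22*I*sqrt(145)/5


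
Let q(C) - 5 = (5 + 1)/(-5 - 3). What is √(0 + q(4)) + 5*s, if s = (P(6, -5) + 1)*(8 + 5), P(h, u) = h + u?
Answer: 130 + √17/2 ≈ 132.06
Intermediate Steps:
q(C) = 17/4 (q(C) = 5 + (5 + 1)/(-5 - 3) = 5 + 6/(-8) = 5 + 6*(-⅛) = 5 - ¾ = 17/4)
s = 26 (s = ((6 - 5) + 1)*(8 + 5) = (1 + 1)*13 = 2*13 = 26)
√(0 + q(4)) + 5*s = √(0 + 17/4) + 5*26 = √(17/4) + 130 = √17/2 + 130 = 130 + √17/2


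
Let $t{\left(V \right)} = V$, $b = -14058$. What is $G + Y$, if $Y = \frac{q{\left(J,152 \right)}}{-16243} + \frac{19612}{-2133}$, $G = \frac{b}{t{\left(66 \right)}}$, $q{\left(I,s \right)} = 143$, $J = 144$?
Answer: $- \frac{7698528682}{34646319} \approx -222.2$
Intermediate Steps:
$G = -213$ ($G = - \frac{14058}{66} = \left(-14058\right) \frac{1}{66} = -213$)
$Y = - \frac{318862735}{34646319}$ ($Y = \frac{143}{-16243} + \frac{19612}{-2133} = 143 \left(- \frac{1}{16243}\right) + 19612 \left(- \frac{1}{2133}\right) = - \frac{143}{16243} - \frac{19612}{2133} = - \frac{318862735}{34646319} \approx -9.2034$)
$G + Y = -213 - \frac{318862735}{34646319} = - \frac{7698528682}{34646319}$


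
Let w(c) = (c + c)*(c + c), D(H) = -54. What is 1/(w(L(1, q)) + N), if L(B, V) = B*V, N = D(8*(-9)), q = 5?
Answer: 1/46 ≈ 0.021739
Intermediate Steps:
N = -54
w(c) = 4*c² (w(c) = (2*c)*(2*c) = 4*c²)
1/(w(L(1, q)) + N) = 1/(4*(1*5)² - 54) = 1/(4*5² - 54) = 1/(4*25 - 54) = 1/(100 - 54) = 1/46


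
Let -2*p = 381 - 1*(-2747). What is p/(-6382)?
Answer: 782/3191 ≈ 0.24506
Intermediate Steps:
p = -1564 (p = -(381 - 1*(-2747))/2 = -(381 + 2747)/2 = -½*3128 = -1564)
p/(-6382) = -1564/(-6382) = -1564*(-1/6382) = 782/3191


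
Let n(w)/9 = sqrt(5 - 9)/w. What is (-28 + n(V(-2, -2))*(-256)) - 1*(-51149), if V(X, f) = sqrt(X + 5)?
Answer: 51121 - 1536*I*sqrt(3) ≈ 51121.0 - 2660.4*I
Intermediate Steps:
V(X, f) = sqrt(5 + X)
n(w) = 18*I/w (n(w) = 9*(sqrt(5 - 9)/w) = 9*(sqrt(-4)/w) = 9*((2*I)/w) = 9*(2*I/w) = 18*I/w)
(-28 + n(V(-2, -2))*(-256)) - 1*(-51149) = (-28 + (18*I/(sqrt(5 - 2)))*(-256)) - 1*(-51149) = (-28 + (18*I/(sqrt(3)))*(-256)) + 51149 = (-28 + (18*I*(sqrt(3)/3))*(-256)) + 51149 = (-28 + (6*I*sqrt(3))*(-256)) + 51149 = (-28 - 1536*I*sqrt(3)) + 51149 = 51121 - 1536*I*sqrt(3)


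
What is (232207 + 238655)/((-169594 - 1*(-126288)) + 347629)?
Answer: 156954/101441 ≈ 1.5472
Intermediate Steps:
(232207 + 238655)/((-169594 - 1*(-126288)) + 347629) = 470862/((-169594 + 126288) + 347629) = 470862/(-43306 + 347629) = 470862/304323 = 470862*(1/304323) = 156954/101441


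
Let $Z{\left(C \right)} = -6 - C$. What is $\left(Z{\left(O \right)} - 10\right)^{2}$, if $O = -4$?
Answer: $144$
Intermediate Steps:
$\left(Z{\left(O \right)} - 10\right)^{2} = \left(\left(-6 - -4\right) - 10\right)^{2} = \left(\left(-6 + 4\right) - 10\right)^{2} = \left(-2 - 10\right)^{2} = \left(-12\right)^{2} = 144$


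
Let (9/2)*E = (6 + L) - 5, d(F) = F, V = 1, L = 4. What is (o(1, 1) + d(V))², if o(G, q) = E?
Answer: 361/81 ≈ 4.4568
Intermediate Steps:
E = 10/9 (E = 2*((6 + 4) - 5)/9 = 2*(10 - 5)/9 = (2/9)*5 = 10/9 ≈ 1.1111)
o(G, q) = 10/9
(o(1, 1) + d(V))² = (10/9 + 1)² = (19/9)² = 361/81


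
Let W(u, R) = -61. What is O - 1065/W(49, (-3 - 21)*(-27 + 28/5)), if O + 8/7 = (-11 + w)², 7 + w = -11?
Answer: 366074/427 ≈ 857.32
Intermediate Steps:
w = -18 (w = -7 - 11 = -18)
O = 5879/7 (O = -8/7 + (-11 - 18)² = -8/7 + (-29)² = -8/7 + 841 = 5879/7 ≈ 839.86)
O - 1065/W(49, (-3 - 21)*(-27 + 28/5)) = 5879/7 - 1065/(-61) = 5879/7 - 1065*(-1)/61 = 5879/7 - 1*(-1065/61) = 5879/7 + 1065/61 = 366074/427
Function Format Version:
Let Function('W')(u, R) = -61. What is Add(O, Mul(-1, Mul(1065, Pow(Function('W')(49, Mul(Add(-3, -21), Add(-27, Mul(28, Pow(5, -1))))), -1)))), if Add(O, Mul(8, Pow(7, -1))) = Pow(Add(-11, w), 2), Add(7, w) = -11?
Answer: Rational(366074, 427) ≈ 857.32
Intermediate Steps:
w = -18 (w = Add(-7, -11) = -18)
O = Rational(5879, 7) (O = Add(Rational(-8, 7), Pow(Add(-11, -18), 2)) = Add(Rational(-8, 7), Pow(-29, 2)) = Add(Rational(-8, 7), 841) = Rational(5879, 7) ≈ 839.86)
Add(O, Mul(-1, Mul(1065, Pow(Function('W')(49, Mul(Add(-3, -21), Add(-27, Mul(28, Pow(5, -1))))), -1)))) = Add(Rational(5879, 7), Mul(-1, Mul(1065, Pow(-61, -1)))) = Add(Rational(5879, 7), Mul(-1, Mul(1065, Rational(-1, 61)))) = Add(Rational(5879, 7), Mul(-1, Rational(-1065, 61))) = Add(Rational(5879, 7), Rational(1065, 61)) = Rational(366074, 427)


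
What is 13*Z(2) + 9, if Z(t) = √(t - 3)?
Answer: 9 + 13*I ≈ 9.0 + 13.0*I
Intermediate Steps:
Z(t) = √(-3 + t)
13*Z(2) + 9 = 13*√(-3 + 2) + 9 = 13*√(-1) + 9 = 13*I + 9 = 9 + 13*I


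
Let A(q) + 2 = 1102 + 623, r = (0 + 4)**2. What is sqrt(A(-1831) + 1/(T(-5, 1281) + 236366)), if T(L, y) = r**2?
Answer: sqrt(96470720069754)/236622 ≈ 41.509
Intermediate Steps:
r = 16 (r = 4**2 = 16)
T(L, y) = 256 (T(L, y) = 16**2 = 256)
A(q) = 1723 (A(q) = -2 + (1102 + 623) = -2 + 1725 = 1723)
sqrt(A(-1831) + 1/(T(-5, 1281) + 236366)) = sqrt(1723 + 1/(256 + 236366)) = sqrt(1723 + 1/236622) = sqrt(407699707/236622) = sqrt(96470720069754)/236622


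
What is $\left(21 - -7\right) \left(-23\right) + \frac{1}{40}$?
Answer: $- \frac{25759}{40} \approx -643.97$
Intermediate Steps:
$\left(21 - -7\right) \left(-23\right) + \frac{1}{40} = \left(21 + 7\right) \left(-23\right) + \frac{1}{40} = 28 \left(-23\right) + \frac{1}{40} = -644 + \frac{1}{40} = - \frac{25759}{40}$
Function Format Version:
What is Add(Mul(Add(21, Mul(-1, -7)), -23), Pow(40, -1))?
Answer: Rational(-25759, 40) ≈ -643.97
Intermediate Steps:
Add(Mul(Add(21, Mul(-1, -7)), -23), Pow(40, -1)) = Add(Mul(Add(21, 7), -23), Rational(1, 40)) = Add(Mul(28, -23), Rational(1, 40)) = Add(-644, Rational(1, 40)) = Rational(-25759, 40)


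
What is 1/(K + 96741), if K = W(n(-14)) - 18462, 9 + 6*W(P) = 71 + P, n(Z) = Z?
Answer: 1/78287 ≈ 1.2774e-5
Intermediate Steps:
W(P) = 31/3 + P/6 (W(P) = -3/2 + (71 + P)/6 = -3/2 + (71/6 + P/6) = 31/3 + P/6)
K = -18454 (K = (31/3 + (⅙)*(-14)) - 18462 = (31/3 - 7/3) - 18462 = 8 - 18462 = -18454)
1/(K + 96741) = 1/(-18454 + 96741) = 1/78287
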